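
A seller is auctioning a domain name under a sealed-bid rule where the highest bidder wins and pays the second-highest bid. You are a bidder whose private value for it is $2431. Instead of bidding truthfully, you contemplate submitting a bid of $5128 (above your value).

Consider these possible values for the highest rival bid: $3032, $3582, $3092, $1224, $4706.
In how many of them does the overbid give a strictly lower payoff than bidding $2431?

The deviation hurts exactly when the highest competing bid lies strictly between $2431 and $5128 — overbidding then wins at a price above your value.
$3032: inside the interval → strictly worse (loss $601).
$3582: inside the interval → strictly worse (loss $1151).
$3092: inside the interval → strictly worse (loss $661).
$1224: below both → same outcome either way.
$4706: inside the interval → strictly worse (loss $2275).
Count: 4.

4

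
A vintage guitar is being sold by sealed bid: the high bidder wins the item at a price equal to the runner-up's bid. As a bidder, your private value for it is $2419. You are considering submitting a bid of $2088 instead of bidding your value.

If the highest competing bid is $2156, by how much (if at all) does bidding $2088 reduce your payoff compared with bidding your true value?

$263

Bidding your value $2419: you win (since $2419 > $2156) and pay $2156. Payoff $263.
Bidding $2088: you lose. Payoff $0.
The competing bid $2156 lies between your shaded bid and your value, so underbidding forfeits an item you could have won at a profitable price.
Loss from deviating = $263 − ($0) = $263.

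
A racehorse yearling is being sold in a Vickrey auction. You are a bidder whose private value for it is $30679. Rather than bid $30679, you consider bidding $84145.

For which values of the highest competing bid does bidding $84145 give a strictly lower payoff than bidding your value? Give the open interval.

If the competing bid is below $30679, both bids win at the same price — no difference.
If it is above $84145, both bids lose — no difference.
If it lies strictly between $30679 and $84145, bidding your value loses (payoff 0) while bidding $84145 wins at a price above your value (payoff negative).
So the deviation strictly hurts on the open interval ($30679, $84145).

($30679, $84145)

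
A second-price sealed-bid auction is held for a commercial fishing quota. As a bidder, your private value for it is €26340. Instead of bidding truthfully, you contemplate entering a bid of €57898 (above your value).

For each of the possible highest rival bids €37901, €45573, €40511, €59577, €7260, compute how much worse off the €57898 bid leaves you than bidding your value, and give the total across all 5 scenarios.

The deviation costs you only when the competing bid falls strictly between €26340 and €57898; elsewhere both bids give the same outcome.
€37901: truthful payoff €0, deviation payoff −€11561 → loss €11561.
€45573: truthful payoff €0, deviation payoff −€19233 → loss €19233.
€40511: truthful payoff €0, deviation payoff −€14171 → loss €14171.
€59577: outcomes coincide → loss €0.
€7260: outcomes coincide → loss €0.
Total loss = €11561 + €19233 + €14171 = €44965.
In a second-price auction your bid sets only whether you win, not what you pay, so bidding your true value is weakly dominant.

€44965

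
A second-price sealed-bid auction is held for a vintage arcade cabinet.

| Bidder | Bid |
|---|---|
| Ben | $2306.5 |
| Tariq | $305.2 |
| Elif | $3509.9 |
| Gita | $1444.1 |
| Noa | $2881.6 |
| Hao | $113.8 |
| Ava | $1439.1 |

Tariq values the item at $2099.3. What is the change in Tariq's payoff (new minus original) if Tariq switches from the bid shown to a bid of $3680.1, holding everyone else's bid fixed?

The highest bid among the other bidders is $3509.9; Tariq's bid doesn't change that.
Original bid $305.2: Tariq is not highest (top rival bid is $3509.9); payoff $0.
Alternative bid $3680.1: Tariq is highest, pays the top rival bid $3509.9; payoff $2099.3 − $3509.9 = −$1410.6.
Change in payoff = −$1410.6 − ($0) = −$1410.6.

−$1410.6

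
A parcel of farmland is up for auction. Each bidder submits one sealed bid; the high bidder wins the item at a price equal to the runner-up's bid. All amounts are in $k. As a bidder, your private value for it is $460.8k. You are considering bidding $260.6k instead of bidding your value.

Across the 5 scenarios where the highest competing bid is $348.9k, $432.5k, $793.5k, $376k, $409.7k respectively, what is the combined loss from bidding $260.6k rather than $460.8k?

$276.1k

The deviation costs you only when the competing bid falls strictly between $260.6k and $460.8k; elsewhere both bids give the same outcome.
$348.9k: truthful payoff $111.9k, deviation payoff $0k → loss $111.9k.
$432.5k: truthful payoff $28.3k, deviation payoff $0k → loss $28.3k.
$793.5k: outcomes coincide → loss $0k.
$376k: truthful payoff $84.8k, deviation payoff $0k → loss $84.8k.
$409.7k: truthful payoff $51.1k, deviation payoff $0k → loss $51.1k.
Total loss = $111.9k + $28.3k + $84.8k + $51.1k = $276.1k.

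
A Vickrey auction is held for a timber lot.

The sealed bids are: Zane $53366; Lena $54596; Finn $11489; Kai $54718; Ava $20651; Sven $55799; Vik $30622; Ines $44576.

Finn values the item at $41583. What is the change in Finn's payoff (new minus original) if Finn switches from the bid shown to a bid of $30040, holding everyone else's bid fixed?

The highest bid among the other bidders is $55799; Finn's bid doesn't change that.
Original bid $11489: Finn is not highest (top rival bid is $55799); payoff $0.
Alternative bid $30040: Finn is not highest (top rival bid is $55799); payoff $0.
Change in payoff = $0 − ($0) = $0.

$0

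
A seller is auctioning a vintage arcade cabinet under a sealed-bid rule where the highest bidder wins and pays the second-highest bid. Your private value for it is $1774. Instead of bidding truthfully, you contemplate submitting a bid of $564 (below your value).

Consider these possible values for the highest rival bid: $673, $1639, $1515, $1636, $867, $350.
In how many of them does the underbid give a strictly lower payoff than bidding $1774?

5

The deviation hurts exactly when the highest competing bid lies strictly between $564 and $1774 — underbidding then forfeits a profitable win.
$673: inside the interval → strictly worse (loss $1101).
$1639: inside the interval → strictly worse (loss $135).
$1515: inside the interval → strictly worse (loss $259).
$1636: inside the interval → strictly worse (loss $138).
$867: inside the interval → strictly worse (loss $907).
$350: below both → same outcome either way.
Count: 5.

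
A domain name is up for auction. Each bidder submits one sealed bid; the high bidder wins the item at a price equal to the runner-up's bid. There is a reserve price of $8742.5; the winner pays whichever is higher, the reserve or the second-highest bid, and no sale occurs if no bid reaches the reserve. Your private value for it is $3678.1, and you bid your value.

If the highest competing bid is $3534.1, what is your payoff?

Your bid $3678.1 is the highest bid but falls below the reserve $8742.5, so the item goes unsold. Payoff $0.

$0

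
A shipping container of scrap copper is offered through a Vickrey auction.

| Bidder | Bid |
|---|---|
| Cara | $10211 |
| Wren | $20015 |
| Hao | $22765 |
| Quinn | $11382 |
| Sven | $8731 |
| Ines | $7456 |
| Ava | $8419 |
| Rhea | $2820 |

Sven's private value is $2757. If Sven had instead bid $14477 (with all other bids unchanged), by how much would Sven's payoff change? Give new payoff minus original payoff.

The highest bid among the other bidders is $22765; Sven's bid doesn't change that.
Original bid $8731: Sven is not highest (top rival bid is $22765); payoff $0.
Alternative bid $14477: Sven is not highest (top rival bid is $22765); payoff $0.
Change in payoff = $0 − ($0) = $0.

$0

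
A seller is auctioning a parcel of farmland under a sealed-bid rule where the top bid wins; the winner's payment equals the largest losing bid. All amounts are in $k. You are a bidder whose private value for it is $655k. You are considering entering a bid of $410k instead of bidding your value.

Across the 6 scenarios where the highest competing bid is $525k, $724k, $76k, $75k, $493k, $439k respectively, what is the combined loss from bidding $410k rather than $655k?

$508k

The deviation costs you only when the competing bid falls strictly between $410k and $655k; elsewhere both bids give the same outcome.
$525k: truthful payoff $130k, deviation payoff $0k → loss $130k.
$724k: outcomes coincide → loss $0k.
$76k: outcomes coincide → loss $0k.
$75k: outcomes coincide → loss $0k.
$493k: truthful payoff $162k, deviation payoff $0k → loss $162k.
$439k: truthful payoff $216k, deviation payoff $0k → loss $216k.
Total loss = $130k + $162k + $216k = $508k.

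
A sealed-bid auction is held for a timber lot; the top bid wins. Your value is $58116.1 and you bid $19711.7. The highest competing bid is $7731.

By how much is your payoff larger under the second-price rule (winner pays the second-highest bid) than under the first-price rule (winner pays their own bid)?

You have the highest bid, so you win under either rule.
Second-price: pay $7731 → payoff $50385.1.
First-price: pay your own bid $19711.7 → payoff $38404.4.
Difference = $50385.1 − ($38404.4) = $11980.7.

$11980.7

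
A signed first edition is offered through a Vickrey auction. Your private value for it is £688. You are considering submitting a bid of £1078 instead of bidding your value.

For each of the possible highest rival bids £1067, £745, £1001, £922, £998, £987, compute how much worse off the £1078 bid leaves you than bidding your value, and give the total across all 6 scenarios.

The deviation costs you only when the competing bid falls strictly between £688 and £1078; elsewhere both bids give the same outcome.
£1067: truthful payoff £0, deviation payoff −£379 → loss £379.
£745: truthful payoff £0, deviation payoff −£57 → loss £57.
£1001: truthful payoff £0, deviation payoff −£313 → loss £313.
£922: truthful payoff £0, deviation payoff −£234 → loss £234.
£998: truthful payoff £0, deviation payoff −£310 → loss £310.
£987: truthful payoff £0, deviation payoff −£299 → loss £299.
Total loss = £379 + £57 + £313 + £234 + £310 + £299 = £1592.
Truthful bidding weakly dominates here: raising your bid can only win items priced above your value, and lowering it can only forfeit items priced below.

£1592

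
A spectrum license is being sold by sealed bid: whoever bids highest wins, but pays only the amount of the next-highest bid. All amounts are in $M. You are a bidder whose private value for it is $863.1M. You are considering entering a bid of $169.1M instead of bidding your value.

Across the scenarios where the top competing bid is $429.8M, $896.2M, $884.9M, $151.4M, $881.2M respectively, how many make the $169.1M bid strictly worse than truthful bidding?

The deviation hurts exactly when the highest competing bid lies strictly between $169.1M and $863.1M — underbidding then forfeits a profitable win.
$429.8M: inside the interval → strictly worse (loss $433.3M).
$896.2M: above both → same outcome either way.
$884.9M: above both → same outcome either way.
$151.4M: below both → same outcome either way.
$881.2M: above both → same outcome either way.
Count: 1.

1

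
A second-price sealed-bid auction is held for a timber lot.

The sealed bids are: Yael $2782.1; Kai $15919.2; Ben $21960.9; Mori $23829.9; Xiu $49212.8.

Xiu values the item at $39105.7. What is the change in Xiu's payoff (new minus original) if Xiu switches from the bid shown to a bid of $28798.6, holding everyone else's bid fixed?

The highest bid among the other bidders is $23829.9; Xiu's bid doesn't change that.
Original bid $49212.8: Xiu is highest, pays the top rival bid $23829.9; payoff $39105.7 − $23829.9 = $15275.8.
Alternative bid $28798.6: Xiu is highest, pays the top rival bid $23829.9; payoff $39105.7 − $23829.9 = $15275.8.
Change in payoff = $15275.8 − ($15275.8) = $0.

$0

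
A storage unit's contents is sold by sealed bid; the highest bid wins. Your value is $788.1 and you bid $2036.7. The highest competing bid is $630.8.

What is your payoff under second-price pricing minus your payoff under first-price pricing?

You have the highest bid, so you win under either rule.
Second-price: pay $630.8 → payoff $157.3.
First-price: pay your own bid $2036.7 → payoff −$1248.6.
Difference = $157.3 − (−$1248.6) = $1405.9.

$1405.9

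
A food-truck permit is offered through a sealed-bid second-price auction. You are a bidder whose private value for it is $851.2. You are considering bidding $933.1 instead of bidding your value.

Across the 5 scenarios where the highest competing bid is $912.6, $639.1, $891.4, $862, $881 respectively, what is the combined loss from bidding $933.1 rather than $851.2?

The deviation costs you only when the competing bid falls strictly between $851.2 and $933.1; elsewhere both bids give the same outcome.
$912.6: truthful payoff $0, deviation payoff −$61.4 → loss $61.4.
$639.1: outcomes coincide → loss $0.
$891.4: truthful payoff $0, deviation payoff −$40.2 → loss $40.2.
$862: truthful payoff $0, deviation payoff −$10.8 → loss $10.8.
$881: truthful payoff $0, deviation payoff −$29.8 → loss $29.8.
Total loss = $61.4 + $40.2 + $10.8 + $29.8 = $142.2.
In a second-price auction your bid sets only whether you win, not what you pay, so bidding your true value is weakly dominant.

$142.2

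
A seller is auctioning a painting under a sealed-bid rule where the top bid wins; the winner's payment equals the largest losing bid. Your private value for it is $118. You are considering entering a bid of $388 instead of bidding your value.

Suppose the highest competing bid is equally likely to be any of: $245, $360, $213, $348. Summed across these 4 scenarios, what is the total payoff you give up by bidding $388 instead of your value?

$694

The deviation costs you only when the competing bid falls strictly between $118 and $388; elsewhere both bids give the same outcome.
$245: truthful payoff $0, deviation payoff −$127 → loss $127.
$360: truthful payoff $0, deviation payoff −$242 → loss $242.
$213: truthful payoff $0, deviation payoff −$95 → loss $95.
$348: truthful payoff $0, deviation payoff −$230 → loss $230.
Total loss = $127 + $242 + $95 + $230 = $694.
Truthful bidding weakly dominates here: raising your bid can only win items priced above your value, and lowering it can only forfeit items priced below.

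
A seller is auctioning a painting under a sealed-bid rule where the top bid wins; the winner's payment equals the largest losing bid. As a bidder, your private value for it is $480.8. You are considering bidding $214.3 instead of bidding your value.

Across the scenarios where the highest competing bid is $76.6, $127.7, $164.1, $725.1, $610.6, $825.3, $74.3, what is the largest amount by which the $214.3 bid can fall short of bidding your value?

$0

$76.6: same outcome either way → loss $0.
$127.7: same outcome either way → loss $0.
$164.1: same outcome either way → loss $0.
$725.1: same outcome either way → loss $0.
$610.6: same outcome either way → loss $0.
$825.3: same outcome either way → loss $0.
$74.3: same outcome either way → loss $0.
Maximum loss: $0.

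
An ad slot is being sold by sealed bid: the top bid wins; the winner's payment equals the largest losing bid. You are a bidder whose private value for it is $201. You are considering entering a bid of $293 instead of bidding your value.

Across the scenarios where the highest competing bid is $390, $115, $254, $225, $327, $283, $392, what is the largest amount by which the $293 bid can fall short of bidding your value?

$390: same outcome either way → loss $0.
$115: same outcome either way → loss $0.
$254: truthful gives $0, deviation gives −$53 → loss $53.
$225: truthful gives $0, deviation gives −$24 → loss $24.
$327: same outcome either way → loss $0.
$283: truthful gives $0, deviation gives −$82 → loss $82.
$392: same outcome either way → loss $0.
Maximum loss: $82.

$82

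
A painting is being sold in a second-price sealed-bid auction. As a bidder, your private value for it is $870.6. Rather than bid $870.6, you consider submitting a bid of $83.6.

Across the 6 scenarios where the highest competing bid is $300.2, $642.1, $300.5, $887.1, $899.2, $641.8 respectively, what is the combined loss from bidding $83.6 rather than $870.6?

The deviation costs you only when the competing bid falls strictly between $83.6 and $870.6; elsewhere both bids give the same outcome.
$300.2: truthful payoff $570.4, deviation payoff $0 → loss $570.4.
$642.1: truthful payoff $228.5, deviation payoff $0 → loss $228.5.
$300.5: truthful payoff $570.1, deviation payoff $0 → loss $570.1.
$887.1: outcomes coincide → loss $0.
$899.2: outcomes coincide → loss $0.
$641.8: truthful payoff $228.8, deviation payoff $0 → loss $228.8.
Total loss = $570.4 + $228.5 + $570.1 + $228.8 = $1597.8.
In a second-price auction your bid sets only whether you win, not what you pay, so bidding your true value is weakly dominant.

$1597.8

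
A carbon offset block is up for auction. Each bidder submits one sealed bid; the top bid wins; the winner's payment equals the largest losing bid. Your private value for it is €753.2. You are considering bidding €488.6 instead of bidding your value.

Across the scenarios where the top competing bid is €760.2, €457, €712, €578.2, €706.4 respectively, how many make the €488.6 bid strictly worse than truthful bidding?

3

The deviation hurts exactly when the highest competing bid lies strictly between €488.6 and €753.2 — underbidding then forfeits a profitable win.
€760.2: above both → same outcome either way.
€457: below both → same outcome either way.
€712: inside the interval → strictly worse (loss €41.2).
€578.2: inside the interval → strictly worse (loss €175).
€706.4: inside the interval → strictly worse (loss €46.8).
Count: 3.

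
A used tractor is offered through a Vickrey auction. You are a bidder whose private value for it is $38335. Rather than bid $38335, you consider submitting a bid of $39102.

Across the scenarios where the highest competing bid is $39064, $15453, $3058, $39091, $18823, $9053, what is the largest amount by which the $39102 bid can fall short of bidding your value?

$756

$39064: truthful gives $0, deviation gives −$729 → loss $729.
$15453: same outcome either way → loss $0.
$3058: same outcome either way → loss $0.
$39091: truthful gives $0, deviation gives −$756 → loss $756.
$18823: same outcome either way → loss $0.
$9053: same outcome either way → loss $0.
Maximum loss: $756.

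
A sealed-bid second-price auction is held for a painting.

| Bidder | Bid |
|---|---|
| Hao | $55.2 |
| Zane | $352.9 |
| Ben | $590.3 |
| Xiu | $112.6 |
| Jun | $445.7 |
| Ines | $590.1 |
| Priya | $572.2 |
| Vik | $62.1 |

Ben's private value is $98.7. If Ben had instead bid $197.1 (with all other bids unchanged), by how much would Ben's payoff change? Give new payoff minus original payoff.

$491.4

The highest bid among the other bidders is $590.1; Ben's bid doesn't change that.
Original bid $590.3: Ben is highest, pays the top rival bid $590.1; payoff $98.7 − $590.1 = −$491.4.
Alternative bid $197.1: Ben is not highest (top rival bid is $590.1); payoff $0.
Change in payoff = $0 − (−$491.4) = $491.4.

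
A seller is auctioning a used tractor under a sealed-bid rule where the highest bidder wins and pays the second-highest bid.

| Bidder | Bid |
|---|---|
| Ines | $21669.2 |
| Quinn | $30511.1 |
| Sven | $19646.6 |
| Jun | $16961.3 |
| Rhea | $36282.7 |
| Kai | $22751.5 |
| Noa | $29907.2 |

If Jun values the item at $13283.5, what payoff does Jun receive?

$0

Highest bid: Rhea at $36282.7, so Rhea wins.
Second-highest bid: Quinn at $30511.1 — that is the price the winner pays.
Jun did not win, so Jun pays nothing and receives nothing: payoff $0.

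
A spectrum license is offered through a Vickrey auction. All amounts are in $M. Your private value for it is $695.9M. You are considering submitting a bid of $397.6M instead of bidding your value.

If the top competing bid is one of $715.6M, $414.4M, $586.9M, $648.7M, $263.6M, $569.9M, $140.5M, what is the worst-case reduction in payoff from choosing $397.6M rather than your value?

$715.6M: same outcome either way → loss $0M.
$414.4M: truthful gives $281.5M, deviation gives $0M → loss $281.5M.
$586.9M: truthful gives $109M, deviation gives $0M → loss $109M.
$648.7M: truthful gives $47.2M, deviation gives $0M → loss $47.2M.
$263.6M: same outcome either way → loss $0M.
$569.9M: truthful gives $126M, deviation gives $0M → loss $126M.
$140.5M: same outcome either way → loss $0M.
Maximum loss: $281.5M.

$281.5M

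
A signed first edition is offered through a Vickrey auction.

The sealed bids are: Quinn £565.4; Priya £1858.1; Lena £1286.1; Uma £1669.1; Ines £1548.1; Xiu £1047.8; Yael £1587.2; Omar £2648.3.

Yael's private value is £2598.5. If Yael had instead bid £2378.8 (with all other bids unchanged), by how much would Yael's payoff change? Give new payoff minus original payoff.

The highest bid among the other bidders is £2648.3; Yael's bid doesn't change that.
Original bid £1587.2: Yael is not highest (top rival bid is £2648.3); payoff £0.
Alternative bid £2378.8: Yael is not highest (top rival bid is £2648.3); payoff £0.
Change in payoff = £0 − (£0) = £0.

£0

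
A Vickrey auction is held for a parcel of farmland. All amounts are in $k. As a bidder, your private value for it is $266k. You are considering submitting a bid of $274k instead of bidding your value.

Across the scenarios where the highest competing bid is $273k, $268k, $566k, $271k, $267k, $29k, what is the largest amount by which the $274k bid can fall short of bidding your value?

$273k: truthful gives $0k, deviation gives −$7k → loss $7k.
$268k: truthful gives $0k, deviation gives −$2k → loss $2k.
$566k: same outcome either way → loss $0k.
$271k: truthful gives $0k, deviation gives −$5k → loss $5k.
$267k: truthful gives $0k, deviation gives −$1k → loss $1k.
$29k: same outcome either way → loss $0k.
Maximum loss: $7k.

$7k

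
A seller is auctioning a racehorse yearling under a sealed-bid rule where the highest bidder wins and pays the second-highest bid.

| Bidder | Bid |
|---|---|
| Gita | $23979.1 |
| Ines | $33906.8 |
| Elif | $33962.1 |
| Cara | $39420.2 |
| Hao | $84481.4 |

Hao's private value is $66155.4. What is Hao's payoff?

Highest bid: Hao at $84481.4, so Hao wins.
Second-highest bid: Cara at $39420.2 — that is the price the winner pays.
Hao's payoff = value − price = $66155.4 − $39420.2 = $26735.2.

$26735.2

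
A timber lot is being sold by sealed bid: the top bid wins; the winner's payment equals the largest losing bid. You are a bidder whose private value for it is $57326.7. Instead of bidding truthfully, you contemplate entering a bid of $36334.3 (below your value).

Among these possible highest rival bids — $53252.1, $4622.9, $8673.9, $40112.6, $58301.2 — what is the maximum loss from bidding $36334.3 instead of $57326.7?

$17214.1

$53252.1: truthful gives $4074.6, deviation gives $0 → loss $4074.6.
$4622.9: same outcome either way → loss $0.
$8673.9: same outcome either way → loss $0.
$40112.6: truthful gives $17214.1, deviation gives $0 → loss $17214.1.
$58301.2: same outcome either way → loss $0.
Maximum loss: $17214.1.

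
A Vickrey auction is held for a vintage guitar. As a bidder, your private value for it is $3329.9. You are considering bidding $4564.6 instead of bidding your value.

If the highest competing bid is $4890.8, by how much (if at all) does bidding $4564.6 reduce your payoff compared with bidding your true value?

$0

Bidding your value $3329.9: you lose (since $3329.9 < $4890.8). Payoff $0.
Bidding $4564.6: you lose. Payoff $0.
Difference = $0 − $0 = $0; both bids lead to the same outcome because the competing bid is above both your value and your alternative bid.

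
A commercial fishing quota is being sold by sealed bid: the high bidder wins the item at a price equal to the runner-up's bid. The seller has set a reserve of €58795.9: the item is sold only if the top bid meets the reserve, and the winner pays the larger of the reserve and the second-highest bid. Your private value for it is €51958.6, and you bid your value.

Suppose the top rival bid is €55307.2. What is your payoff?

Your bid €51958.6 is below the highest competing bid €55307.2, so you lose. Payoff €0.

€0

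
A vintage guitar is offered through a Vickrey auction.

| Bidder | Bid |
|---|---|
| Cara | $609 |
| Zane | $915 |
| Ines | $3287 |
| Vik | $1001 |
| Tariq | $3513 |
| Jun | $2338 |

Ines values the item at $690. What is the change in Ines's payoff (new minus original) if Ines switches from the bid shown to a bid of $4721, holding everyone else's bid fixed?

−$2823

The highest bid among the other bidders is $3513; Ines's bid doesn't change that.
Original bid $3287: Ines is not highest (top rival bid is $3513); payoff $0.
Alternative bid $4721: Ines is highest, pays the top rival bid $3513; payoff $690 − $3513 = −$2823.
Change in payoff = −$2823 − ($0) = −$2823.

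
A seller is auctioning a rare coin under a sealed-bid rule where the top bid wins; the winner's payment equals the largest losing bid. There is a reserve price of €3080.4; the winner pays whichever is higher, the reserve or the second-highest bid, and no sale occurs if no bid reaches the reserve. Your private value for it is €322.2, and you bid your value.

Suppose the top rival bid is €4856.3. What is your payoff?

Your bid €322.2 is below the highest competing bid €4856.3, so you lose. Payoff €0.

€0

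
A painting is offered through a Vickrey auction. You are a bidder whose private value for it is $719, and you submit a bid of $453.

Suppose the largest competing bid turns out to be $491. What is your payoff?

Your bid $453 is below the highest competing bid $491, so you lose.
A losing bidder pays nothing and receives nothing: payoff = $0.

$0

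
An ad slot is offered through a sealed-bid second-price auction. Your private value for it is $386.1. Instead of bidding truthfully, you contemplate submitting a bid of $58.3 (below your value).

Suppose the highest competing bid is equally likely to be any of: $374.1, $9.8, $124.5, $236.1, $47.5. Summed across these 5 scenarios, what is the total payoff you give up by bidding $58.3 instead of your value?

$423.6

The deviation costs you only when the competing bid falls strictly between $58.3 and $386.1; elsewhere both bids give the same outcome.
$374.1: truthful payoff $12, deviation payoff $0 → loss $12.
$9.8: outcomes coincide → loss $0.
$124.5: truthful payoff $261.6, deviation payoff $0 → loss $261.6.
$236.1: truthful payoff $150, deviation payoff $0 → loss $150.
$47.5: outcomes coincide → loss $0.
Total loss = $12 + $261.6 + $150 = $423.6.
Truthful bidding weakly dominates here: raising your bid can only win items priced above your value, and lowering it can only forfeit items priced below.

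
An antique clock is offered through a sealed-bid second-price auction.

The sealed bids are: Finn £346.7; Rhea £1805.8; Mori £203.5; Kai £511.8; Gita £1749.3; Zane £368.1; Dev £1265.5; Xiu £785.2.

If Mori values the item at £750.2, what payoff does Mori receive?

Highest bid: Rhea at £1805.8, so Rhea wins.
Second-highest bid: Gita at £1749.3 — that is the price the winner pays.
Mori did not win, so Mori pays nothing and receives nothing: payoff £0.

£0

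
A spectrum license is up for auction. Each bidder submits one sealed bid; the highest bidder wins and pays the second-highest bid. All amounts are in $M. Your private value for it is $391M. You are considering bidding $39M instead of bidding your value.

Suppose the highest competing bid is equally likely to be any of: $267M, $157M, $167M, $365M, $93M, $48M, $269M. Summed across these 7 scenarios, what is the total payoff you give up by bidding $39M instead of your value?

$1371M

The deviation costs you only when the competing bid falls strictly between $39M and $391M; elsewhere both bids give the same outcome.
$267M: truthful payoff $124M, deviation payoff $0M → loss $124M.
$157M: truthful payoff $234M, deviation payoff $0M → loss $234M.
$167M: truthful payoff $224M, deviation payoff $0M → loss $224M.
$365M: truthful payoff $26M, deviation payoff $0M → loss $26M.
$93M: truthful payoff $298M, deviation payoff $0M → loss $298M.
$48M: truthful payoff $343M, deviation payoff $0M → loss $343M.
$269M: truthful payoff $122M, deviation payoff $0M → loss $122M.
Total loss = $124M + $234M + $224M + $26M + $298M + $343M + $122M = $1371M.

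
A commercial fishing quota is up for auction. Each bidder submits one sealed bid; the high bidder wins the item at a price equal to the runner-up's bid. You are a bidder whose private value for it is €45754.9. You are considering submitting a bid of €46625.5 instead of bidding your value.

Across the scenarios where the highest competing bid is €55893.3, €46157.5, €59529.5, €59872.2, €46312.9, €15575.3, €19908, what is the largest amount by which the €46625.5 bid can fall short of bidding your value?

€55893.3: same outcome either way → loss €0.
€46157.5: truthful gives €0, deviation gives −€402.6 → loss €402.6.
€59529.5: same outcome either way → loss €0.
€59872.2: same outcome either way → loss €0.
€46312.9: truthful gives €0, deviation gives −€558 → loss €558.
€15575.3: same outcome either way → loss €0.
€19908: same outcome either way → loss €0.
Maximum loss: €558.

€558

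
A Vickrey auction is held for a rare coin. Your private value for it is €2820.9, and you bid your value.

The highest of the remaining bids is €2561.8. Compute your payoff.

Your bid €2820.9 exceeds the highest competing bid €2561.8, so you win.
In a second-price auction the winner pays the second-highest bid, €2561.8.
Payoff = value − price = €2820.9 − €2561.8 = €259.1.

€259.1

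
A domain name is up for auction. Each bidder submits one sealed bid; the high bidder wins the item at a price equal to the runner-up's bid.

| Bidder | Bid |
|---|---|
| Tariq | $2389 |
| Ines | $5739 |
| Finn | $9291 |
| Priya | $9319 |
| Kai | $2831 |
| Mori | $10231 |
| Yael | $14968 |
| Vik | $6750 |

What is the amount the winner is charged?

$10231

Highest bid: Yael at $14968, so Yael wins.
Second-highest bid: Mori at $10231 — that is the price the winner pays.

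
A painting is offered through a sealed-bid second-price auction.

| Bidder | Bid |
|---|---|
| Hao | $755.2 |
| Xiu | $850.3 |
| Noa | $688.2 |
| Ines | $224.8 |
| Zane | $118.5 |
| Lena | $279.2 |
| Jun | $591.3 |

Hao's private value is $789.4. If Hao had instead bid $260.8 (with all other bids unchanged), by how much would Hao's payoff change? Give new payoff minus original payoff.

$0

The highest bid among the other bidders is $850.3; Hao's bid doesn't change that.
Original bid $755.2: Hao is not highest (top rival bid is $850.3); payoff $0.
Alternative bid $260.8: Hao is not highest (top rival bid is $850.3); payoff $0.
Change in payoff = $0 − ($0) = $0.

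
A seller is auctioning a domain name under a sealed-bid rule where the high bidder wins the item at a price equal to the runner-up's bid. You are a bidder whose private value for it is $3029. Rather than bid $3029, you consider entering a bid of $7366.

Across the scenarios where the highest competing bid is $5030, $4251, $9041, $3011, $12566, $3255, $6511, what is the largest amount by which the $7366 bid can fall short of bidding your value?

$5030: truthful gives $0, deviation gives −$2001 → loss $2001.
$4251: truthful gives $0, deviation gives −$1222 → loss $1222.
$9041: same outcome either way → loss $0.
$3011: same outcome either way → loss $0.
$12566: same outcome either way → loss $0.
$3255: truthful gives $0, deviation gives −$226 → loss $226.
$6511: truthful gives $0, deviation gives −$3482 → loss $3482.
Maximum loss: $3482.

$3482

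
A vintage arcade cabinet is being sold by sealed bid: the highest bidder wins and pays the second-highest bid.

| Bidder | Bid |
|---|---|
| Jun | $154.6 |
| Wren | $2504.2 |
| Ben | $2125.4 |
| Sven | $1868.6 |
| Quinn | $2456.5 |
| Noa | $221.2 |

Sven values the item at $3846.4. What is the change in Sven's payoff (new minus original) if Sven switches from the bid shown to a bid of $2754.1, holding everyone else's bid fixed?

The highest bid among the other bidders is $2504.2; Sven's bid doesn't change that.
Original bid $1868.6: Sven is not highest (top rival bid is $2504.2); payoff $0.
Alternative bid $2754.1: Sven is highest, pays the top rival bid $2504.2; payoff $3846.4 − $2504.2 = $1342.2.
Change in payoff = $1342.2 − ($0) = $1342.2.

$1342.2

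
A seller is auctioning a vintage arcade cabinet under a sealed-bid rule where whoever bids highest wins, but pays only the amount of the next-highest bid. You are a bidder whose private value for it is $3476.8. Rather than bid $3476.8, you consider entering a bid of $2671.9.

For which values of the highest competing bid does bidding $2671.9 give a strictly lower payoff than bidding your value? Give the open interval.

If the competing bid is below $2671.9, both bids win at the same price — no difference.
If it is above $3476.8, both bids lose — no difference.
If it lies strictly between $2671.9 and $3476.8, bidding your value wins at a price below your value (positive payoff) while bidding $2671.9 loses (payoff 0).
So the deviation strictly hurts on the open interval ($2671.9, $3476.8).

($2671.9, $3476.8)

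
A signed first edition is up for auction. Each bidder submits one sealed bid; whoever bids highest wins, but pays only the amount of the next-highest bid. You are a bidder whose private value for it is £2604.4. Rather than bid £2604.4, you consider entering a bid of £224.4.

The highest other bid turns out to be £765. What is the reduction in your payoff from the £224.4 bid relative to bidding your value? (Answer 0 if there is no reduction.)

£1839.4

Bidding your value £2604.4: you win (since £2604.4 > £765) and pay £765. Payoff £1839.4.
Bidding £224.4: you lose. Payoff £0.
The competing bid £765 lies between your shaded bid and your value, so underbidding forfeits an item you could have won at a profitable price.
Loss from deviating = £1839.4 − (£0) = £1839.4.
Because the price is fixed by the runner-up's bid, deviating from your value can only change a good outcome into a bad one — never the reverse.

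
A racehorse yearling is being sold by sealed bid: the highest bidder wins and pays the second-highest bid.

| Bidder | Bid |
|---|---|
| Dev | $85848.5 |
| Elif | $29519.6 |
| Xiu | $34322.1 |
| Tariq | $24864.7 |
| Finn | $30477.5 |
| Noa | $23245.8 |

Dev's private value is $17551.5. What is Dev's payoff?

−$16770.6

Highest bid: Dev at $85848.5, so Dev wins.
Second-highest bid: Xiu at $34322.1 — that is the price the winner pays.
Dev's payoff = value − price = $17551.5 − $34322.1 = −$16770.6.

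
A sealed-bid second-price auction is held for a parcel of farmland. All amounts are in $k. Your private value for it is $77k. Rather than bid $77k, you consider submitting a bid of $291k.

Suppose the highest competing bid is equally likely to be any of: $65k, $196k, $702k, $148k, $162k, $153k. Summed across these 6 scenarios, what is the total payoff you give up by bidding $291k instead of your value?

The deviation costs you only when the competing bid falls strictly between $77k and $291k; elsewhere both bids give the same outcome.
$65k: outcomes coincide → loss $0k.
$196k: truthful payoff $0k, deviation payoff −$119k → loss $119k.
$702k: outcomes coincide → loss $0k.
$148k: truthful payoff $0k, deviation payoff −$71k → loss $71k.
$162k: truthful payoff $0k, deviation payoff −$85k → loss $85k.
$153k: truthful payoff $0k, deviation payoff −$76k → loss $76k.
Total loss = $119k + $71k + $85k + $76k = $351k.

$351k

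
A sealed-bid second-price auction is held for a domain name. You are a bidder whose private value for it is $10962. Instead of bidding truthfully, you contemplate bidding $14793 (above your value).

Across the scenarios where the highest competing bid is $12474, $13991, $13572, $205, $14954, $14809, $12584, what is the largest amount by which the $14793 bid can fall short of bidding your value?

$12474: truthful gives $0, deviation gives −$1512 → loss $1512.
$13991: truthful gives $0, deviation gives −$3029 → loss $3029.
$13572: truthful gives $0, deviation gives −$2610 → loss $2610.
$205: same outcome either way → loss $0.
$14954: same outcome either way → loss $0.
$14809: same outcome either way → loss $0.
$12584: truthful gives $0, deviation gives −$1622 → loss $1622.
Maximum loss: $3029.

$3029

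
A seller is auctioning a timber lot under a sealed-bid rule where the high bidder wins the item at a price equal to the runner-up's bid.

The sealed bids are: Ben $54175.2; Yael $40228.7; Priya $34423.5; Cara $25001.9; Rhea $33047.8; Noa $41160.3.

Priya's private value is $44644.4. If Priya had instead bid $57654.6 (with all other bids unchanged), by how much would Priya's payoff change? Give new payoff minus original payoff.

−$9530.8

The highest bid among the other bidders is $54175.2; Priya's bid doesn't change that.
Original bid $34423.5: Priya is not highest (top rival bid is $54175.2); payoff $0.
Alternative bid $57654.6: Priya is highest, pays the top rival bid $54175.2; payoff $44644.4 − $54175.2 = −$9530.8.
Change in payoff = −$9530.8 − ($0) = −$9530.8.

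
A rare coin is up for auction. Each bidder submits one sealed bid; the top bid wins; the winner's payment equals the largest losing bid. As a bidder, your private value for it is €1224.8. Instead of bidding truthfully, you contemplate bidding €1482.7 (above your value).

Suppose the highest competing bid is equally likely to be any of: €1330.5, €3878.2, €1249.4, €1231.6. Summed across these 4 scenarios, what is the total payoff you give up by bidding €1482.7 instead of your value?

The deviation costs you only when the competing bid falls strictly between €1224.8 and €1482.7; elsewhere both bids give the same outcome.
€1330.5: truthful payoff €0, deviation payoff −€105.7 → loss €105.7.
€3878.2: outcomes coincide → loss €0.
€1249.4: truthful payoff €0, deviation payoff −€24.6 → loss €24.6.
€1231.6: truthful payoff €0, deviation payoff −€6.8 → loss €6.8.
Total loss = €105.7 + €24.6 + €6.8 = €137.1.
In a second-price auction your bid sets only whether you win, not what you pay, so bidding your true value is weakly dominant.

€137.1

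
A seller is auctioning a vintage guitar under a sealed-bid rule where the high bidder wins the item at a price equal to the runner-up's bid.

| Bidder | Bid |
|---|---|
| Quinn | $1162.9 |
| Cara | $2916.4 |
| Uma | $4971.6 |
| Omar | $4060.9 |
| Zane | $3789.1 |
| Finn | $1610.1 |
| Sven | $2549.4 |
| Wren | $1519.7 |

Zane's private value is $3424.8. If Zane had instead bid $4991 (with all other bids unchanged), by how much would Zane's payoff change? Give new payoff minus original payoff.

The highest bid among the other bidders is $4971.6; Zane's bid doesn't change that.
Original bid $3789.1: Zane is not highest (top rival bid is $4971.6); payoff $0.
Alternative bid $4991: Zane is highest, pays the top rival bid $4971.6; payoff $3424.8 − $4971.6 = −$1546.8.
Change in payoff = −$1546.8 − ($0) = −$1546.8.

−$1546.8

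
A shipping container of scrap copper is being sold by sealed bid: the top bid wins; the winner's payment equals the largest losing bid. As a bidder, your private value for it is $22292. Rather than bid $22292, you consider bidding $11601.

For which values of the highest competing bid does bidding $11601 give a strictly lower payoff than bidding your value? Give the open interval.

If the competing bid is below $11601, both bids win at the same price — no difference.
If it is above $22292, both bids lose — no difference.
If it lies strictly between $11601 and $22292, bidding your value wins at a price below your value (positive payoff) while bidding $11601 loses (payoff 0).
So the deviation strictly hurts on the open interval ($11601, $22292).
In a second-price auction your bid sets only whether you win, not what you pay, so bidding your true value is weakly dominant.

($11601, $22292)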